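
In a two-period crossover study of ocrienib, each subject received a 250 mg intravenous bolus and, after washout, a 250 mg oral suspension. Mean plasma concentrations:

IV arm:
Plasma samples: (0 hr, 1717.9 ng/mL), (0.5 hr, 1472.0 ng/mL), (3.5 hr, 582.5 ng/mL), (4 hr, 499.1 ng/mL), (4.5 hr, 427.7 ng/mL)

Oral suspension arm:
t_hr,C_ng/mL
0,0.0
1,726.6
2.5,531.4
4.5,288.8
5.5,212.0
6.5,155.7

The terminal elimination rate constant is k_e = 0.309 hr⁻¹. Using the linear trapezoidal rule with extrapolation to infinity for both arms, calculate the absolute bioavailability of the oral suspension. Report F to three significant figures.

F = 0.532

Trapezoidal AUC_0→4.5 (IV):
  [0→0.5]: (1717.9+1472.0)/2 × 0.5 = 797.475
  [0.5→3.5]: (1472.0+582.5)/2 × 3 = 3081.75
  [3.5→4]: (582.5+499.1)/2 × 0.5 = 270.4
  [4→4.5]: (499.1+427.7)/2 × 0.5 = 231.7
  Sum = 4381.325 ng/mL·hr
IV tail: 427.7/0.309 = 1384.142; AUC_iv,0→∞ = 4381.325 + 1384.142 = 5765.467 ng/mL·hr
Trapezoidal AUC_0→6.5 (oral suspension):
  [0→1]: (0.0+726.6)/2 × 1 = 363.3
  [1→2.5]: (726.6+531.4)/2 × 1.5 = 943.5
  [2.5→4.5]: (531.4+288.8)/2 × 2 = 820.2
  [4.5→5.5]: (288.8+212.0)/2 × 1 = 250.4
  [5.5→6.5]: (212.0+155.7)/2 × 1 = 183.85
  Sum = 2561.25 ng/mL·hr
oral suspension tail: 155.7/0.309 = 503.883; AUC_ev,0→∞ = 2561.25 + 503.883 = 3065.133 ng/mL·hr
F = (AUC_ev/D_ev)/(AUC_iv/D_iv) = (3065.133/250)/(5765.467/250) = 12.260532/23.061868 = 0.5316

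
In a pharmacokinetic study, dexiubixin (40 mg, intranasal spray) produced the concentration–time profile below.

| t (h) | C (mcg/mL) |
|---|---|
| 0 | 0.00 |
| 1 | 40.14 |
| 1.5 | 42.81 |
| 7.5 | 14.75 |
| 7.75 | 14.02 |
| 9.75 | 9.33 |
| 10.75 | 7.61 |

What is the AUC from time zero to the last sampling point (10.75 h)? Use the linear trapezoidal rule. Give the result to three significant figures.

Trapezoidal AUC_0→10.75:
  [0→1]: (0.00+40.14)/2 × 1 = 20.07
  [1→1.5]: (40.14+42.81)/2 × 0.5 = 20.7375
  [1.5→7.5]: (42.81+14.75)/2 × 6 = 172.68
  [7.5→7.75]: (14.75+14.02)/2 × 0.25 = 3.59625
  [7.75→9.75]: (14.02+9.33)/2 × 2 = 23.35
  [9.75→10.75]: (9.33+7.61)/2 × 1 = 8.47
  Sum = 248.90375 mcg/mL·h

AUC = 249 mcg/mL·h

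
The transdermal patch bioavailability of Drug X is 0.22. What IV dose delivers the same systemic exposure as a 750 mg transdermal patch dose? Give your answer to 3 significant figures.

Systemic exposure from an extravascular dose = F × D_ev, so the equivalent IV dose is F × D_ev.
D_iv = F × D_ev = 0.22 × 750 = 165 mg

D_iv = 165 mg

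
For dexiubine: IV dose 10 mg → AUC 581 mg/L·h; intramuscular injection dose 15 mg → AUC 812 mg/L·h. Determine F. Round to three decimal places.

F = (AUC_ev / D_ev) / (AUC_iv / D_iv)
  = (812/15) / (581/10)
  = 54.1333 / 58.1 = 0.9317

F = 0.932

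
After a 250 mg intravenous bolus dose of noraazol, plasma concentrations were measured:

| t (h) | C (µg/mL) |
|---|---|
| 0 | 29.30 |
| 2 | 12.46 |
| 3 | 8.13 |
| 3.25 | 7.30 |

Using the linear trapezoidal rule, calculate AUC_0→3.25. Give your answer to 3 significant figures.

Trapezoidal AUC_0→3.25:
  [0→2]: (29.30+12.46)/2 × 2 = 41.76
  [2→3]: (12.46+8.13)/2 × 1 = 10.295
  [3→3.25]: (8.13+7.30)/2 × 0.25 = 1.92875
  Sum = 53.98375 µg/mL·h

AUC = 54.0 µg/mL·h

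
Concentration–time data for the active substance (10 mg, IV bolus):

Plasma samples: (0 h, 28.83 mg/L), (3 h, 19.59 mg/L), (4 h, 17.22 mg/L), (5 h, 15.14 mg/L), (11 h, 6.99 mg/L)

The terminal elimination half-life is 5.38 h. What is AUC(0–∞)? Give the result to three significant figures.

AUC = 228 mg/L·h

Trapezoidal AUC_0→11:
  [0→3]: (28.83+19.59)/2 × 3 = 72.63
  [3→4]: (19.59+17.22)/2 × 1 = 18.405
  [4→5]: (17.22+15.14)/2 × 1 = 16.18
  [5→11]: (15.14+6.99)/2 × 6 = 66.39
  Sum = 173.605 mg/L·h
k_e = ln2 / t½ = 0.693147 / 5.38 = 0.1288 h^-1
Extrapolated tail: C_last / k_e = 6.99 / 0.1288 = 54.270
AUC_0→∞ = 173.605 + 54.270 = 227.875 mg/L·h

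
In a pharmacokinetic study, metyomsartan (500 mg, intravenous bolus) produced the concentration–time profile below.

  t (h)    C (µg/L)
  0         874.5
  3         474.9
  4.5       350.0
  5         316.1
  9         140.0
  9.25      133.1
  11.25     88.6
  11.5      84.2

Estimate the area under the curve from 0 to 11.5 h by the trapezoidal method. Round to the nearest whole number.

Trapezoidal AUC_0→11.5:
  [0→3]: (874.5+474.9)/2 × 3 = 2024.1
  [3→4.5]: (474.9+350.0)/2 × 1.5 = 618.675
  [4.5→5]: (350.0+316.1)/2 × 0.5 = 166.525
  [5→9]: (316.1+140.0)/2 × 4 = 912.2
  [9→9.25]: (140.0+133.1)/2 × 0.25 = 34.1375
  [9.25→11.25]: (133.1+88.6)/2 × 2 = 221.7
  [11.25→11.5]: (88.6+84.2)/2 × 0.25 = 21.6
  Sum = 3998.9375 µg/L·h

AUC = 3999 µg/L·h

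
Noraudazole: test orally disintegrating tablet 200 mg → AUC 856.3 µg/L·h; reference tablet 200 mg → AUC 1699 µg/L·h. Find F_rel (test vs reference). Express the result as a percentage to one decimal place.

F_rel = 50.4%

F_rel = (AUC_test/D_test) / (AUC_ref/D_ref)
      = (856.3/200) / (1699/200)
      = 4.2815 / 8.495 = 0.5040 = 50.40%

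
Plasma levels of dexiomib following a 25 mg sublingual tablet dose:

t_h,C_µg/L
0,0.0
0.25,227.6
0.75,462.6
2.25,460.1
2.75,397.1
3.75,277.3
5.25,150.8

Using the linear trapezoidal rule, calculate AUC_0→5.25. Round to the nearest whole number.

Trapezoidal AUC_0→5.25:
  [0→0.25]: (0.0+227.6)/2 × 0.25 = 28.45
  [0.25→0.75]: (227.6+462.6)/2 × 0.5 = 172.55
  [0.75→2.25]: (462.6+460.1)/2 × 1.5 = 692.025
  [2.25→2.75]: (460.1+397.1)/2 × 0.5 = 214.3
  [2.75→3.75]: (397.1+277.3)/2 × 1 = 337.2
  [3.75→5.25]: (277.3+150.8)/2 × 1.5 = 321.075
  Sum = 1765.6 µg/L·h

AUC = 1766 µg/L·h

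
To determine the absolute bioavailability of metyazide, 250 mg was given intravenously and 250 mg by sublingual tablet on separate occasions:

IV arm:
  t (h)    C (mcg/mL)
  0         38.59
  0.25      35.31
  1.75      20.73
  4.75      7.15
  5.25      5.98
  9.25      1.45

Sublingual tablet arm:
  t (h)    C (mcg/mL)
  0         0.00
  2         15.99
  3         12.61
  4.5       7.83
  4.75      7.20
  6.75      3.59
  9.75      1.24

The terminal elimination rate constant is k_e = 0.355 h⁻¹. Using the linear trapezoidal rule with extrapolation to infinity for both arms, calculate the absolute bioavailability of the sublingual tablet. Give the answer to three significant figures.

Trapezoidal AUC_0→9.25 (IV):
  [0→0.25]: (38.59+35.31)/2 × 0.25 = 9.2375
  [0.25→1.75]: (35.31+20.73)/2 × 1.5 = 42.03
  [1.75→4.75]: (20.73+7.15)/2 × 3 = 41.82
  [4.75→5.25]: (7.15+5.98)/2 × 0.5 = 3.2825
  [5.25→9.25]: (5.98+1.45)/2 × 4 = 14.86
  Sum = 111.23 mcg/mL·h
IV tail: 1.45/0.355 = 4.085; AUC_iv,0→∞ = 111.23 + 4.085 = 115.315 mcg/mL·h
Trapezoidal AUC_0→9.75 (sublingual tablet):
  [0→2]: (0.00+15.99)/2 × 2 = 15.99
  [2→3]: (15.99+12.61)/2 × 1 = 14.3
  [3→4.5]: (12.61+7.83)/2 × 1.5 = 15.33
  [4.5→4.75]: (7.83+7.20)/2 × 0.25 = 1.87875
  [4.75→6.75]: (7.20+3.59)/2 × 2 = 10.79
  [6.75→9.75]: (3.59+1.24)/2 × 3 = 7.245
  Sum = 65.53375 mcg/mL·h
sublingual tablet tail: 1.24/0.355 = 3.493; AUC_ev,0→∞ = 65.53375 + 3.493 = 69.02675 mcg/mL·h
F = (AUC_ev/D_ev)/(AUC_iv/D_iv) = (69.02675/250)/(115.315/250) = 0.276107/0.46126 = 0.5986

F = 0.599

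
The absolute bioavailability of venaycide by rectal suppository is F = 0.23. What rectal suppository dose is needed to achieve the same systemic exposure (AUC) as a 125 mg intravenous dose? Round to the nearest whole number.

For equal systemic exposure: F × D_ev = D_iv
D_ev = D_iv / F = 125 / 0.23 = 543.478 mg

D_rectal = 543 mg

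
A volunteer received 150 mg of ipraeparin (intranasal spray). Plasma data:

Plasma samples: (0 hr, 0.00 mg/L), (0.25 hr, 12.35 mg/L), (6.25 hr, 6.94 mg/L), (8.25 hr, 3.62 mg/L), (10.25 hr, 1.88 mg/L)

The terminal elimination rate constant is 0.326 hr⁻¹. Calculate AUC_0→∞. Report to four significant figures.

AUC = 81.24 mg/L·hr

Trapezoidal AUC_0→10.25:
  [0→0.25]: (0.00+12.35)/2 × 0.25 = 1.54375
  [0.25→6.25]: (12.35+6.94)/2 × 6 = 57.87
  [6.25→8.25]: (6.94+3.62)/2 × 2 = 10.56
  [8.25→10.25]: (3.62+1.88)/2 × 2 = 5.5
  Sum = 75.47375 mg/L·hr
Extrapolated tail: C_last / k_e = 1.88 / 0.326 = 5.767
AUC_0→∞ = 75.47375 + 5.767 = 81.24075 mg/L·hr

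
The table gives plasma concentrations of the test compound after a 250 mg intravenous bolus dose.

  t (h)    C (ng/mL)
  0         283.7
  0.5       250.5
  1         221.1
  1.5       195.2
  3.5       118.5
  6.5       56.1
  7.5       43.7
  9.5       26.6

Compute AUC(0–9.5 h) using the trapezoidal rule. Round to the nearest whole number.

AUC = 1051 ng/mL·h

Trapezoidal AUC_0→9.5:
  [0→0.5]: (283.7+250.5)/2 × 0.5 = 133.55
  [0.5→1]: (250.5+221.1)/2 × 0.5 = 117.9
  [1→1.5]: (221.1+195.2)/2 × 0.5 = 104.075
  [1.5→3.5]: (195.2+118.5)/2 × 2 = 313.7
  [3.5→6.5]: (118.5+56.1)/2 × 3 = 261.9
  [6.5→7.5]: (56.1+43.7)/2 × 1 = 49.9
  [7.5→9.5]: (43.7+26.6)/2 × 2 = 70.3
  Sum = 1051.325 ng/mL·h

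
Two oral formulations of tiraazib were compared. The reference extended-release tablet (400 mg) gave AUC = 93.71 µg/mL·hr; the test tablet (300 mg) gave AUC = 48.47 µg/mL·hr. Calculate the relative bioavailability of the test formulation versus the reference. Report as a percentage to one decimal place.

F_rel = 69.0%

F_rel = (AUC_test/D_test) / (AUC_ref/D_ref)
      = (48.47/300) / (93.71/400)
      = 0.161567 / 0.234275 = 0.6896 = 68.96%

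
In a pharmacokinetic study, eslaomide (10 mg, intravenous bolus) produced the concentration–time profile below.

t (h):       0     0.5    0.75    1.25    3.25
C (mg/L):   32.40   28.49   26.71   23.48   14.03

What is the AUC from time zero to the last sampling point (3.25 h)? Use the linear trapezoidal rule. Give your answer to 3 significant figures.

AUC = 72.2 mg/L·h

Trapezoidal AUC_0→3.25:
  [0→0.5]: (32.40+28.49)/2 × 0.5 = 15.2225
  [0.5→0.75]: (28.49+26.71)/2 × 0.25 = 6.9
  [0.75→1.25]: (26.71+23.48)/2 × 0.5 = 12.5475
  [1.25→3.25]: (23.48+14.03)/2 × 2 = 37.51
  Sum = 72.18 mg/L·h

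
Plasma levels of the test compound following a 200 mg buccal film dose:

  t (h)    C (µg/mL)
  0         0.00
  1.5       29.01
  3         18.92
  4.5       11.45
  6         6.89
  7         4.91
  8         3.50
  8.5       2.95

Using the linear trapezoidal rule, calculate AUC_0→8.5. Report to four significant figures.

AUC = 106.0 µg/mL·h

Trapezoidal AUC_0→8.5:
  [0→1.5]: (0.00+29.01)/2 × 1.5 = 21.7575
  [1.5→3]: (29.01+18.92)/2 × 1.5 = 35.9475
  [3→4.5]: (18.92+11.45)/2 × 1.5 = 22.7775
  [4.5→6]: (11.45+6.89)/2 × 1.5 = 13.755
  [6→7]: (6.89+4.91)/2 × 1 = 5.9
  [7→8]: (4.91+3.50)/2 × 1 = 4.205
  [8→8.5]: (3.50+2.95)/2 × 0.5 = 1.6125
  Sum = 105.955 µg/mL·h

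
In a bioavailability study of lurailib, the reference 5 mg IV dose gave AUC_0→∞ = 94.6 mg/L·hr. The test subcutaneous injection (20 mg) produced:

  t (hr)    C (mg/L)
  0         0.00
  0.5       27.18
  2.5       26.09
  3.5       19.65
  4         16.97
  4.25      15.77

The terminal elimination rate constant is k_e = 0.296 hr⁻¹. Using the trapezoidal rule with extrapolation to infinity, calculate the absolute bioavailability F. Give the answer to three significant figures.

Trapezoidal AUC_0→4.25 (subcutaneous injection):
  [0→0.5]: (0.00+27.18)/2 × 0.5 = 6.795
  [0.5→2.5]: (27.18+26.09)/2 × 2 = 53.27
  [2.5→3.5]: (26.09+19.65)/2 × 1 = 22.87
  [3.5→4]: (19.65+16.97)/2 × 0.5 = 9.155
  [4→4.25]: (16.97+15.77)/2 × 0.25 = 4.0925
  Sum = 96.1825 mg/L·hr
Tail: C_last/k_e = 15.77/0.296 = 53.277
AUC_0→∞ (subcutaneous injection) = 96.1825 + 53.277 = 149.4595 mg/L·hr
F = (AUC_ev/D_ev)/(AUC_iv/D_iv) = (149.4595/20)/(94.6/5) = 7.472975/18.92 = 0.3950

F = 0.395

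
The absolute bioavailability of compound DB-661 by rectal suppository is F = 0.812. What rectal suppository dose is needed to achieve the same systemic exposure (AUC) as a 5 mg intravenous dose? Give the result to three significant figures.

D_rectal = 6.16 mg

For equal systemic exposure: F × D_ev = D_iv
D_ev = D_iv / F = 5 / 0.812 = 6.15764 mg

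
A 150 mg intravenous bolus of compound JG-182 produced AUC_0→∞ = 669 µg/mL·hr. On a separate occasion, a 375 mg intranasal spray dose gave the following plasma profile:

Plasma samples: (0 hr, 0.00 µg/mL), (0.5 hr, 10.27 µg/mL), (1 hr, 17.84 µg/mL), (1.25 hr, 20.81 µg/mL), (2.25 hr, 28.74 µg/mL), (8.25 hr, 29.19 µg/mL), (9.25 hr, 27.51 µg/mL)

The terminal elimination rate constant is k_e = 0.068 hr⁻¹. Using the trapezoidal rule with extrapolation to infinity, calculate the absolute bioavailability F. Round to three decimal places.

F = 0.386

Trapezoidal AUC_0→9.25 (intranasal spray):
  [0→0.5]: (0.00+10.27)/2 × 0.5 = 2.5675
  [0.5→1]: (10.27+17.84)/2 × 0.5 = 7.0275
  [1→1.25]: (17.84+20.81)/2 × 0.25 = 4.83125
  [1.25→2.25]: (20.81+28.74)/2 × 1 = 24.775
  [2.25→8.25]: (28.74+29.19)/2 × 6 = 173.79
  [8.25→9.25]: (29.19+27.51)/2 × 1 = 28.35
  Sum = 241.34125 µg/mL·hr
Tail: C_last/k_e = 27.51/0.068 = 404.559
AUC_0→∞ (intranasal spray) = 241.34125 + 404.559 = 645.90025 µg/mL·hr
F = (AUC_ev/D_ev)/(AUC_iv/D_iv) = (645.90025/375)/(669/150) = 1.7224/4.46 = 0.3862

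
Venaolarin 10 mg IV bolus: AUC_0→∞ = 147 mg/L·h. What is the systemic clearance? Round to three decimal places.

CL = Dose_iv / AUC_0→∞
   = 10 / 147 = 0.0680272 L/h

CL = 0.068 L/h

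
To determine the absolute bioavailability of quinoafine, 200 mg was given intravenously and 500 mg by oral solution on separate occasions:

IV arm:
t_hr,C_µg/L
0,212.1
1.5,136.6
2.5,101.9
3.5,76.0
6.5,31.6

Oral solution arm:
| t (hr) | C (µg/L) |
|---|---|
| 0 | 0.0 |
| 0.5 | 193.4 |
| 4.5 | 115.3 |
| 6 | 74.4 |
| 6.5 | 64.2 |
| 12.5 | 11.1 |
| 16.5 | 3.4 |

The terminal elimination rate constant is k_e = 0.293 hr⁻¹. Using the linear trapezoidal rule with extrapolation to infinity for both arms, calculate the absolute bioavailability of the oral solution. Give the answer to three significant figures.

F = 0.600

Trapezoidal AUC_0→6.5 (IV):
  [0→1.5]: (212.1+136.6)/2 × 1.5 = 261.525
  [1.5→2.5]: (136.6+101.9)/2 × 1 = 119.25
  [2.5→3.5]: (101.9+76.0)/2 × 1 = 88.95
  [3.5→6.5]: (76.0+31.6)/2 × 3 = 161.4
  Sum = 631.125 µg/L·hr
IV tail: 31.6/0.293 = 107.850; AUC_iv,0→∞ = 631.125 + 107.850 = 738.975 µg/L·hr
Trapezoidal AUC_0→16.5 (oral solution):
  [0→0.5]: (0.0+193.4)/2 × 0.5 = 48.35
  [0.5→4.5]: (193.4+115.3)/2 × 4 = 617.4
  [4.5→6]: (115.3+74.4)/2 × 1.5 = 142.275
  [6→6.5]: (74.4+64.2)/2 × 0.5 = 34.65
  [6.5→12.5]: (64.2+11.1)/2 × 6 = 225.9
  [12.5→16.5]: (11.1+3.4)/2 × 4 = 29.0
  Sum = 1097.575 µg/L·hr
oral solution tail: 3.4/0.293 = 11.604; AUC_ev,0→∞ = 1097.575 + 11.604 = 1109.179 µg/L·hr
F = (AUC_ev/D_ev)/(AUC_iv/D_iv) = (1109.179/500)/(738.975/200) = 2.218358/3.694875 = 0.6004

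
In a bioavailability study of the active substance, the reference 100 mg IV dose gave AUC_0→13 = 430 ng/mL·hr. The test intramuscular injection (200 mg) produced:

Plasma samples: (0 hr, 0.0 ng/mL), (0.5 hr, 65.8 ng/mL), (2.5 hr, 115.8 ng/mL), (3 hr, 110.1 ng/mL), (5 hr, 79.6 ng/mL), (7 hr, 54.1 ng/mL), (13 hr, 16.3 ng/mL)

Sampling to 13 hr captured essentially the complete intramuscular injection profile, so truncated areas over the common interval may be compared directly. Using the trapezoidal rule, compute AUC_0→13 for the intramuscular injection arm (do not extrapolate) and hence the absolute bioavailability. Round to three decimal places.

F = 0.918

Trapezoidal AUC_0→13 (intramuscular injection):
  [0→0.5]: (0.0+65.8)/2 × 0.5 = 16.45
  [0.5→2.5]: (65.8+115.8)/2 × 2 = 181.6
  [2.5→3]: (115.8+110.1)/2 × 0.5 = 56.475
  [3→5]: (110.1+79.6)/2 × 2 = 189.7
  [5→7]: (79.6+54.1)/2 × 2 = 133.7
  [7→13]: (54.1+16.3)/2 × 6 = 211.2
  Sum = 789.125 ng/mL·hr
F = (AUC_ev/D_ev)/(AUC_iv/D_iv) = (789.125/200)/(430/100) = 3.945625/4.3 = 0.9176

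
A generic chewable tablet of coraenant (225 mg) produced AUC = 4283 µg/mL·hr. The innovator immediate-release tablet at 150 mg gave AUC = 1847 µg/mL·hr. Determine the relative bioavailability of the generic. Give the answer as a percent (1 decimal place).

F_rel = (AUC_test/D_test) / (AUC_ref/D_ref)
      = (4283/225) / (1847/150)
      = 19.0356 / 12.3133 = 1.5459 = 154.59%

F_rel = 154.6%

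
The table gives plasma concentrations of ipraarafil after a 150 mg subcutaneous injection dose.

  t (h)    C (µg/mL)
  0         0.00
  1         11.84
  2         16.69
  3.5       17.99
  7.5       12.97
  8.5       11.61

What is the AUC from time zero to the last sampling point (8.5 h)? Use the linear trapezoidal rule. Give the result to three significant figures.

AUC = 120 µg/mL·h

Trapezoidal AUC_0→8.5:
  [0→1]: (0.00+11.84)/2 × 1 = 5.92
  [1→2]: (11.84+16.69)/2 × 1 = 14.265
  [2→3.5]: (16.69+17.99)/2 × 1.5 = 26.01
  [3.5→7.5]: (17.99+12.97)/2 × 4 = 61.92
  [7.5→8.5]: (12.97+11.61)/2 × 1 = 12.29
  Sum = 120.405 µg/mL·h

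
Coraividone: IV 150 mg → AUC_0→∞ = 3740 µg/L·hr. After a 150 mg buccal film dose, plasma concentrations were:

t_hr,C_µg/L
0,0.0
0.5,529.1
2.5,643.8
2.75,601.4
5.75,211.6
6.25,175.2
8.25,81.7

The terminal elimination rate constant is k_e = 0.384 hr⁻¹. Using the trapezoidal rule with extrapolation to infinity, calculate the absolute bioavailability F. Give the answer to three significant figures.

Trapezoidal AUC_0→8.25 (buccal film):
  [0→0.5]: (0.0+529.1)/2 × 0.5 = 132.275
  [0.5→2.5]: (529.1+643.8)/2 × 2 = 1172.9
  [2.5→2.75]: (643.8+601.4)/2 × 0.25 = 155.65
  [2.75→5.75]: (601.4+211.6)/2 × 3 = 1219.5
  [5.75→6.25]: (211.6+175.2)/2 × 0.5 = 96.7
  [6.25→8.25]: (175.2+81.7)/2 × 2 = 256.9
  Sum = 3033.925 µg/L·hr
Tail: C_last/k_e = 81.7/0.384 = 212.760
AUC_0→∞ (buccal film) = 3033.925 + 212.760 = 3246.685 µg/L·hr
F = (AUC_ev/D_ev)/(AUC_iv/D_iv) = (3246.685/150)/(3740/150) = 21.6446/24.9333 = 0.8681

F = 0.868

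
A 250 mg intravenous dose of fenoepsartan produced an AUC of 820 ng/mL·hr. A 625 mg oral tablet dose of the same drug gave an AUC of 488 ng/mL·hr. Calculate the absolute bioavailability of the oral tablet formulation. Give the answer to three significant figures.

F = (AUC_ev / D_ev) / (AUC_iv / D_iv)
  = (488/625) / (820/250)
  = 0.7808 / 3.28 = 0.2380

F = 0.238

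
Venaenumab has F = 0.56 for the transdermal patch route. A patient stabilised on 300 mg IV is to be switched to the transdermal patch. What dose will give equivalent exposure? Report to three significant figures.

For equal systemic exposure: F × D_ev = D_iv
D_ev = D_iv / F = 300 / 0.56 = 535.714 mg

D_transdermal = 536 mg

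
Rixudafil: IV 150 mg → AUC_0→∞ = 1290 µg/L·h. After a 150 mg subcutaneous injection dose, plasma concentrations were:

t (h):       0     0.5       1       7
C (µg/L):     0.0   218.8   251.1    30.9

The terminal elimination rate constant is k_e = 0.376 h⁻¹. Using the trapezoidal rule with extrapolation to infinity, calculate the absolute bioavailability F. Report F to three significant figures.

F = 0.853

Trapezoidal AUC_0→7 (subcutaneous injection):
  [0→0.5]: (0.0+218.8)/2 × 0.5 = 54.7
  [0.5→1]: (218.8+251.1)/2 × 0.5 = 117.475
  [1→7]: (251.1+30.9)/2 × 6 = 846.0
  Sum = 1018.175 µg/L·h
Tail: C_last/k_e = 30.9/0.376 = 82.181
AUC_0→∞ (subcutaneous injection) = 1018.175 + 82.181 = 1100.356 µg/L·h
F = (AUC_ev/D_ev)/(AUC_iv/D_iv) = (1100.356/150)/(1290/150) = 7.33571/8.6 = 0.8530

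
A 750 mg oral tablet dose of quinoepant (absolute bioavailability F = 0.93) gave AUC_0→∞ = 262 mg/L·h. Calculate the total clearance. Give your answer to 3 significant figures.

CL = 2.66 L/h

CL = F × Dose / AUC_0→∞
   = 0.93 × 750 / 262 = 2.66221 L/h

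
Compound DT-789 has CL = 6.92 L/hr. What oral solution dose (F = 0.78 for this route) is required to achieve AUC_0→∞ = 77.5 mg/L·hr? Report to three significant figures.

Dose = 688 mg

Dose = CL × AUC_0→∞ / F
     = 6.92 × 77.5 / 0.78 = 687.564 mg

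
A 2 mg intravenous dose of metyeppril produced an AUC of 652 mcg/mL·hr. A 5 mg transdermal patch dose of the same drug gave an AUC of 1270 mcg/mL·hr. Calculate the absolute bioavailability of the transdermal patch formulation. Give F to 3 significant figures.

F = (AUC_ev / D_ev) / (AUC_iv / D_iv)
  = (1270/5) / (652/2)
  = 254 / 326 = 0.7791

F = 0.779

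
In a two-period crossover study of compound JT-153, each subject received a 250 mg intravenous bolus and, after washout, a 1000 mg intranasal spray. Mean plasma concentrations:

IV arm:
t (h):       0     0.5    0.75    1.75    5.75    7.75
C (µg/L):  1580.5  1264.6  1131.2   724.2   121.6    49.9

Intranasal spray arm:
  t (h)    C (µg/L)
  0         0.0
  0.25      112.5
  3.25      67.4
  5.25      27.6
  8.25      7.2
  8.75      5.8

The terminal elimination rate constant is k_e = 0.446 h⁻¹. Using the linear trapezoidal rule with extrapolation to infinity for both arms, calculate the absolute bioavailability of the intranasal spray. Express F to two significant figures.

F = 0.029

Trapezoidal AUC_0→7.75 (IV):
  [0→0.5]: (1580.5+1264.6)/2 × 0.5 = 711.275
  [0.5→0.75]: (1264.6+1131.2)/2 × 0.25 = 299.475
  [0.75→1.75]: (1131.2+724.2)/2 × 1 = 927.7
  [1.75→5.75]: (724.2+121.6)/2 × 4 = 1691.6
  [5.75→7.75]: (121.6+49.9)/2 × 2 = 171.5
  Sum = 3801.55 µg/L·h
IV tail: 49.9/0.446 = 111.883; AUC_iv,0→∞ = 3801.55 + 111.883 = 3913.433 µg/L·h
Trapezoidal AUC_0→8.75 (intranasal spray):
  [0→0.25]: (0.0+112.5)/2 × 0.25 = 14.0625
  [0.25→3.25]: (112.5+67.4)/2 × 3 = 269.85
  [3.25→5.25]: (67.4+27.6)/2 × 2 = 95.0
  [5.25→8.25]: (27.6+7.2)/2 × 3 = 52.2
  [8.25→8.75]: (7.2+5.8)/2 × 0.5 = 3.25
  Sum = 434.3625 µg/L·h
intranasal spray tail: 5.8/0.446 = 13.004; AUC_ev,0→∞ = 434.3625 + 13.004 = 447.3665 µg/L·h
F = (AUC_ev/D_ev)/(AUC_iv/D_iv) = (447.3665/1000)/(3913.433/250) = 0.4473665/15.653732 = 0.0286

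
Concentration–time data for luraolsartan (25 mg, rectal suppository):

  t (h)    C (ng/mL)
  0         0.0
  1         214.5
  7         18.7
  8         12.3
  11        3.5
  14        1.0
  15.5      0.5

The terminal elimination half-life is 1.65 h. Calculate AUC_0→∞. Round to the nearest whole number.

Trapezoidal AUC_0→15.5:
  [0→1]: (0.0+214.5)/2 × 1 = 107.25
  [1→7]: (214.5+18.7)/2 × 6 = 699.6
  [7→8]: (18.7+12.3)/2 × 1 = 15.5
  [8→11]: (12.3+3.5)/2 × 3 = 23.7
  [11→14]: (3.5+1.0)/2 × 3 = 6.75
  [14→15.5]: (1.0+0.5)/2 × 1.5 = 1.125
  Sum = 853.925 ng/mL·h
k_e = ln2 / t½ = 0.693147 / 1.65 = 0.4201 h^-1
Extrapolated tail: C_last / k_e = 0.5 / 0.4201 = 1.190
AUC_0→∞ = 853.925 + 1.190 = 855.115 ng/mL·h

AUC = 855 ng/mL·h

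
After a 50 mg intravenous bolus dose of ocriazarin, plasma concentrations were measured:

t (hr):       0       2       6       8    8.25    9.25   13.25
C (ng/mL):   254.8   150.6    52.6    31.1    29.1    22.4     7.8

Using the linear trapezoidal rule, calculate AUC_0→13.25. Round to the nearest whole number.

Trapezoidal AUC_0→13.25:
  [0→2]: (254.8+150.6)/2 × 2 = 405.4
  [2→6]: (150.6+52.6)/2 × 4 = 406.4
  [6→8]: (52.6+31.1)/2 × 2 = 83.7
  [8→8.25]: (31.1+29.1)/2 × 0.25 = 7.525
  [8.25→9.25]: (29.1+22.4)/2 × 1 = 25.75
  [9.25→13.25]: (22.4+7.8)/2 × 4 = 60.4
  Sum = 989.175 ng/mL·hr

AUC = 989 ng/mL·hr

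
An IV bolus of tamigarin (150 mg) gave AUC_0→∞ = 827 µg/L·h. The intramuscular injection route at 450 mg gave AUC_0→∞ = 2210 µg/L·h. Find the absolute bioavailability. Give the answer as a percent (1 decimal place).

F = (AUC_ev / D_ev) / (AUC_iv / D_iv)
  = (2210/450) / (827/150)
  = 4.91111 / 5.51333 = 0.8908
  = 89.08%

F = 89.1%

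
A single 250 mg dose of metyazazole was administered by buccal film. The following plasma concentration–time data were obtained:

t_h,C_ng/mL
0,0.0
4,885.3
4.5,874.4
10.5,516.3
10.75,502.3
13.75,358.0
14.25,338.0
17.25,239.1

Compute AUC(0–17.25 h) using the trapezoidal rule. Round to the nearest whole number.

AUC = 8840 ng/mL·h

Trapezoidal AUC_0→17.25:
  [0→4]: (0.0+885.3)/2 × 4 = 1770.6
  [4→4.5]: (885.3+874.4)/2 × 0.5 = 439.925
  [4.5→10.5]: (874.4+516.3)/2 × 6 = 4172.1
  [10.5→10.75]: (516.3+502.3)/2 × 0.25 = 127.325
  [10.75→13.75]: (502.3+358.0)/2 × 3 = 1290.45
  [13.75→14.25]: (358.0+338.0)/2 × 0.5 = 174.0
  [14.25→17.25]: (338.0+239.1)/2 × 3 = 865.65
  Sum = 8840.05 ng/mL·h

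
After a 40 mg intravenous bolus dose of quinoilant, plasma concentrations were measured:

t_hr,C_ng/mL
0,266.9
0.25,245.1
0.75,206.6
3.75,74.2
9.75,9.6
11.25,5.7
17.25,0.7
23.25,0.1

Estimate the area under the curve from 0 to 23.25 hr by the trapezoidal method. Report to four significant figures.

AUC = 882.6 ng/mL·hr

Trapezoidal AUC_0→23.25:
  [0→0.25]: (266.9+245.1)/2 × 0.25 = 64.0
  [0.25→0.75]: (245.1+206.6)/2 × 0.5 = 112.925
  [0.75→3.75]: (206.6+74.2)/2 × 3 = 421.2
  [3.75→9.75]: (74.2+9.6)/2 × 6 = 251.4
  [9.75→11.25]: (9.6+5.7)/2 × 1.5 = 11.475
  [11.25→17.25]: (5.7+0.7)/2 × 6 = 19.2
  [17.25→23.25]: (0.7+0.1)/2 × 6 = 2.4
  Sum = 882.6 ng/mL·hr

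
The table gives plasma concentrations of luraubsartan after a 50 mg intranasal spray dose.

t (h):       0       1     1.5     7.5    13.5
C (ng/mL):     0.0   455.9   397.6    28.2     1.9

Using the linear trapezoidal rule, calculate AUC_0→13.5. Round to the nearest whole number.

AUC = 1809 ng/mL·h

Trapezoidal AUC_0→13.5:
  [0→1]: (0.0+455.9)/2 × 1 = 227.95
  [1→1.5]: (455.9+397.6)/2 × 0.5 = 213.375
  [1.5→7.5]: (397.6+28.2)/2 × 6 = 1277.4
  [7.5→13.5]: (28.2+1.9)/2 × 6 = 90.3
  Sum = 1809.025 ng/mL·h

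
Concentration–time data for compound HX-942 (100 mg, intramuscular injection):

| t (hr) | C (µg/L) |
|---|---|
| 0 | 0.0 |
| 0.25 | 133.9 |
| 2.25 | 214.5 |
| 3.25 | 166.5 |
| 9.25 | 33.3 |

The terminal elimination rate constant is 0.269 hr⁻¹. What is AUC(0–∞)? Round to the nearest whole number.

AUC = 1279 µg/L·hr

Trapezoidal AUC_0→9.25:
  [0→0.25]: (0.0+133.9)/2 × 0.25 = 16.7375
  [0.25→2.25]: (133.9+214.5)/2 × 2 = 348.4
  [2.25→3.25]: (214.5+166.5)/2 × 1 = 190.5
  [3.25→9.25]: (166.5+33.3)/2 × 6 = 599.4
  Sum = 1155.0375 µg/L·hr
Extrapolated tail: C_last / k_e = 33.3 / 0.269 = 123.792
AUC_0→∞ = 1155.0375 + 123.792 = 1278.8295 µg/L·hr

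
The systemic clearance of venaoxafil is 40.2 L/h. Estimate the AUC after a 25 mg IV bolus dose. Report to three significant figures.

AUC_0→∞ = Dose_iv / CL
        = 25 / 40.2 = 0.621891 mg/L·h

AUC = 0.622 mg/L·h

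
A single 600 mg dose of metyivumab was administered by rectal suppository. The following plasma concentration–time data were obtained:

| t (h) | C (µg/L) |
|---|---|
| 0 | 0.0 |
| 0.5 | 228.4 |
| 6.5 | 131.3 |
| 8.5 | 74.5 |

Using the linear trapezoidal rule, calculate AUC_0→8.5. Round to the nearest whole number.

AUC = 1342 µg/L·h

Trapezoidal AUC_0→8.5:
  [0→0.5]: (0.0+228.4)/2 × 0.5 = 57.1
  [0.5→6.5]: (228.4+131.3)/2 × 6 = 1079.1
  [6.5→8.5]: (131.3+74.5)/2 × 2 = 205.8
  Sum = 1342.0 µg/L·h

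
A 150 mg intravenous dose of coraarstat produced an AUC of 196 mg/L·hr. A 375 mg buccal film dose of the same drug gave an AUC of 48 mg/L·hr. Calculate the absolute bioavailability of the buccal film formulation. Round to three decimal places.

F = 0.098

F = (AUC_ev / D_ev) / (AUC_iv / D_iv)
  = (48/375) / (196/150)
  = 0.128 / 1.30667 = 0.0980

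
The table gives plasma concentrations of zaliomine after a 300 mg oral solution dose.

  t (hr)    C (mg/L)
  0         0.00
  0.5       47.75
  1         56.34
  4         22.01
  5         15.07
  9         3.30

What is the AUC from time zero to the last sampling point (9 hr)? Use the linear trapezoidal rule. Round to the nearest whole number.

AUC = 211 mg/L·hr

Trapezoidal AUC_0→9:
  [0→0.5]: (0.00+47.75)/2 × 0.5 = 11.9375
  [0.5→1]: (47.75+56.34)/2 × 0.5 = 26.0225
  [1→4]: (56.34+22.01)/2 × 3 = 117.525
  [4→5]: (22.01+15.07)/2 × 1 = 18.54
  [5→9]: (15.07+3.30)/2 × 4 = 36.74
  Sum = 210.765 mg/L·hr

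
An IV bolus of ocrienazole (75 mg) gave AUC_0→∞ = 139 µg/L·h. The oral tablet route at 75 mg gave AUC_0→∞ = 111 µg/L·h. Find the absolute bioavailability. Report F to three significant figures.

F = (AUC_ev / D_ev) / (AUC_iv / D_iv)
  = (111/75) / (139/75)
  = 1.48 / 1.85333 = 0.7986

F = 0.799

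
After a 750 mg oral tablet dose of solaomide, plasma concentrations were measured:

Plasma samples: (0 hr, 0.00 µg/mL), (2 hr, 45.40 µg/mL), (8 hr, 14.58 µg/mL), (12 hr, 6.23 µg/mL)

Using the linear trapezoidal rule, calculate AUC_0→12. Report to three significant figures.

Trapezoidal AUC_0→12:
  [0→2]: (0.00+45.40)/2 × 2 = 45.4
  [2→8]: (45.40+14.58)/2 × 6 = 179.94
  [8→12]: (14.58+6.23)/2 × 4 = 41.62
  Sum = 266.96 µg/mL·hr

AUC = 267 µg/mL·hr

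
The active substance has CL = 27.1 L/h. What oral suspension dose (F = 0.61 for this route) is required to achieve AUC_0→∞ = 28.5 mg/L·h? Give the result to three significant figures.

Dose = 1270 mg

Dose = CL × AUC_0→∞ / F
     = 27.1 × 28.5 / 0.61 = 1266.15 mg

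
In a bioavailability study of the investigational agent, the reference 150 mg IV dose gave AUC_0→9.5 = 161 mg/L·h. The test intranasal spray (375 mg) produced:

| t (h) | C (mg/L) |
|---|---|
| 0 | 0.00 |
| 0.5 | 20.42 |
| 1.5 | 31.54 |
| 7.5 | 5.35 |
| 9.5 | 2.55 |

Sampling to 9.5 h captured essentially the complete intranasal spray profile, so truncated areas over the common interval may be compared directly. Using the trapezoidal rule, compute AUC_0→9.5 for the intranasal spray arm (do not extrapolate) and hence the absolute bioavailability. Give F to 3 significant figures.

Trapezoidal AUC_0→9.5 (intranasal spray):
  [0→0.5]: (0.00+20.42)/2 × 0.5 = 5.105
  [0.5→1.5]: (20.42+31.54)/2 × 1 = 25.98
  [1.5→7.5]: (31.54+5.35)/2 × 6 = 110.67
  [7.5→9.5]: (5.35+2.55)/2 × 2 = 7.9
  Sum = 149.655 mg/L·h
F = (AUC_ev/D_ev)/(AUC_iv/D_iv) = (149.655/375)/(161/150) = 0.39908/1.07333 = 0.3718

F = 0.372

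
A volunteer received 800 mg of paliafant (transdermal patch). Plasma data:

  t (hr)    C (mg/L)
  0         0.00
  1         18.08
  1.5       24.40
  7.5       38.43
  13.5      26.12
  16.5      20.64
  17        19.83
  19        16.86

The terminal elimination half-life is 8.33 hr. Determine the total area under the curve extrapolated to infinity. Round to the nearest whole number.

Trapezoidal AUC_0→19:
  [0→1]: (0.00+18.08)/2 × 1 = 9.04
  [1→1.5]: (18.08+24.40)/2 × 0.5 = 10.62
  [1.5→7.5]: (24.40+38.43)/2 × 6 = 188.49
  [7.5→13.5]: (38.43+26.12)/2 × 6 = 193.65
  [13.5→16.5]: (26.12+20.64)/2 × 3 = 70.14
  [16.5→17]: (20.64+19.83)/2 × 0.5 = 10.1175
  [17→19]: (19.83+16.86)/2 × 2 = 36.69
  Sum = 518.7475 mg/L·hr
k_e = ln2 / t½ = 0.693147 / 8.33 = 0.0832 hr^-1
Extrapolated tail: C_last / k_e = 16.86 / 0.0832 = 202.644
AUC_0→∞ = 518.7475 + 202.644 = 721.3915 mg/L·hr

AUC = 721 mg/L·hr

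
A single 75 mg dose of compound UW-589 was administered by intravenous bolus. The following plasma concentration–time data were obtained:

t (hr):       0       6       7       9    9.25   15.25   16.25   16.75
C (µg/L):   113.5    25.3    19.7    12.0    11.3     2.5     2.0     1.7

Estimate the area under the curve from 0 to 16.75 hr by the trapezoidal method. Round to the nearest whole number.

Trapezoidal AUC_0→16.75:
  [0→6]: (113.5+25.3)/2 × 6 = 416.4
  [6→7]: (25.3+19.7)/2 × 1 = 22.5
  [7→9]: (19.7+12.0)/2 × 2 = 31.7
  [9→9.25]: (12.0+11.3)/2 × 0.25 = 2.9125
  [9.25→15.25]: (11.3+2.5)/2 × 6 = 41.4
  [15.25→16.25]: (2.5+2.0)/2 × 1 = 2.25
  [16.25→16.75]: (2.0+1.7)/2 × 0.5 = 0.925
  Sum = 518.0875 µg/L·hr

AUC = 518 µg/L·hr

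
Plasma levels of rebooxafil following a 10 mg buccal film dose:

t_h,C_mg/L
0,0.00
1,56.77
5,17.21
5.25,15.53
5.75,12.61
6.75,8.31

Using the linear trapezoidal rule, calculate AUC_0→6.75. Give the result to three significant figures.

AUC = 198 mg/L·h

Trapezoidal AUC_0→6.75:
  [0→1]: (0.00+56.77)/2 × 1 = 28.385
  [1→5]: (56.77+17.21)/2 × 4 = 147.96
  [5→5.25]: (17.21+15.53)/2 × 0.25 = 4.0925
  [5.25→5.75]: (15.53+12.61)/2 × 0.5 = 7.035
  [5.75→6.75]: (12.61+8.31)/2 × 1 = 10.46
  Sum = 197.9325 mg/L·h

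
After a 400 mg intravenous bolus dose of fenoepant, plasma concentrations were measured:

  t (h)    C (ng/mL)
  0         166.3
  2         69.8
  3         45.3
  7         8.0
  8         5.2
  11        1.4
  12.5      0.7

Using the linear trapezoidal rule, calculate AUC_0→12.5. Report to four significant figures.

AUC = 418.3 ng/mL·h

Trapezoidal AUC_0→12.5:
  [0→2]: (166.3+69.8)/2 × 2 = 236.1
  [2→3]: (69.8+45.3)/2 × 1 = 57.55
  [3→7]: (45.3+8.0)/2 × 4 = 106.6
  [7→8]: (8.0+5.2)/2 × 1 = 6.6
  [8→11]: (5.2+1.4)/2 × 3 = 9.9
  [11→12.5]: (1.4+0.7)/2 × 1.5 = 1.575
  Sum = 418.325 ng/mL·h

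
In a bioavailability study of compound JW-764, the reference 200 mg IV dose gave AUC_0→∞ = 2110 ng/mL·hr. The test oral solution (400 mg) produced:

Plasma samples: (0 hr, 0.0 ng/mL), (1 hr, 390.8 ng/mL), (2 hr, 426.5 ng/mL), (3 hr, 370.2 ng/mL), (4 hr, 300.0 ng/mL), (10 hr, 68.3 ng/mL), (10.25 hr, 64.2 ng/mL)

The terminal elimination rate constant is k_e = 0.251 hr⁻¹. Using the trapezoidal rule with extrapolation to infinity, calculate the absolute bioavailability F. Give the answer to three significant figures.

Trapezoidal AUC_0→10.25 (oral solution):
  [0→1]: (0.0+390.8)/2 × 1 = 195.4
  [1→2]: (390.8+426.5)/2 × 1 = 408.65
  [2→3]: (426.5+370.2)/2 × 1 = 398.35
  [3→4]: (370.2+300.0)/2 × 1 = 335.1
  [4→10]: (300.0+68.3)/2 × 6 = 1104.9
  [10→10.25]: (68.3+64.2)/2 × 0.25 = 16.5625
  Sum = 2458.9625 ng/mL·hr
Tail: C_last/k_e = 64.2/0.251 = 255.777
AUC_0→∞ (oral solution) = 2458.9625 + 255.777 = 2714.7395 ng/mL·hr
F = (AUC_ev/D_ev)/(AUC_iv/D_iv) = (2714.7395/400)/(2110/200) = 6.78685/10.55 = 0.6433

F = 0.643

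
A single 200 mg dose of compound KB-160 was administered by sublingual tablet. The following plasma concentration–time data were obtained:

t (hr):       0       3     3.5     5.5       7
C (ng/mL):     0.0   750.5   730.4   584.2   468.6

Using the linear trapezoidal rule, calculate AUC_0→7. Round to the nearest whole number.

Trapezoidal AUC_0→7:
  [0→3]: (0.0+750.5)/2 × 3 = 1125.75
  [3→3.5]: (750.5+730.4)/2 × 0.5 = 370.225
  [3.5→5.5]: (730.4+584.2)/2 × 2 = 1314.6
  [5.5→7]: (584.2+468.6)/2 × 1.5 = 789.6
  Sum = 3600.175 ng/mL·hr

AUC = 3600 ng/mL·hr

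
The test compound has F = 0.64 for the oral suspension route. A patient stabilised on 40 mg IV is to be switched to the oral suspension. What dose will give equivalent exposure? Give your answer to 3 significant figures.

D_oral = 62.5 mg

For equal systemic exposure: F × D_ev = D_iv
D_ev = D_iv / F = 40 / 0.64 = 62.5 mg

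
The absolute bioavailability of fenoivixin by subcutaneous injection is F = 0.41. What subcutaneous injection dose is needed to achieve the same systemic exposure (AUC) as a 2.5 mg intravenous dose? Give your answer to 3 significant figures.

D_subcutaneous = 6.10 mg

For equal systemic exposure: F × D_ev = D_iv
D_ev = D_iv / F = 2.5 / 0.41 = 6.09756 mg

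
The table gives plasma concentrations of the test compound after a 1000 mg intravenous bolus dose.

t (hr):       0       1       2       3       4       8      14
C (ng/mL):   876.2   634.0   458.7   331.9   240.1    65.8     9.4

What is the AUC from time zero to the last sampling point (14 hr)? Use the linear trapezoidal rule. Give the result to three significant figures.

Trapezoidal AUC_0→14:
  [0→1]: (876.2+634.0)/2 × 1 = 755.1
  [1→2]: (634.0+458.7)/2 × 1 = 546.35
  [2→3]: (458.7+331.9)/2 × 1 = 395.3
  [3→4]: (331.9+240.1)/2 × 1 = 286.0
  [4→8]: (240.1+65.8)/2 × 4 = 611.8
  [8→14]: (65.8+9.4)/2 × 6 = 225.6
  Sum = 2820.15 ng/mL·hr

AUC = 2820 ng/mL·hr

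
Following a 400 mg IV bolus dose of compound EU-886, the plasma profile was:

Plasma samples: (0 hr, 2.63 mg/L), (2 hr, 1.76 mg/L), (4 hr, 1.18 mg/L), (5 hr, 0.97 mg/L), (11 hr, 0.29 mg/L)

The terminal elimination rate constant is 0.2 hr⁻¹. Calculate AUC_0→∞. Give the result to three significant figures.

AUC = 13.6 mg/L·hr

Trapezoidal AUC_0→11:
  [0→2]: (2.63+1.76)/2 × 2 = 4.39
  [2→4]: (1.76+1.18)/2 × 2 = 2.94
  [4→5]: (1.18+0.97)/2 × 1 = 1.075
  [5→11]: (0.97+0.29)/2 × 6 = 3.78
  Sum = 12.185 mg/L·hr
Extrapolated tail: C_last / k_e = 0.29 / 0.2 = 1.450
AUC_0→∞ = 12.185 + 1.450 = 13.635 mg/L·hr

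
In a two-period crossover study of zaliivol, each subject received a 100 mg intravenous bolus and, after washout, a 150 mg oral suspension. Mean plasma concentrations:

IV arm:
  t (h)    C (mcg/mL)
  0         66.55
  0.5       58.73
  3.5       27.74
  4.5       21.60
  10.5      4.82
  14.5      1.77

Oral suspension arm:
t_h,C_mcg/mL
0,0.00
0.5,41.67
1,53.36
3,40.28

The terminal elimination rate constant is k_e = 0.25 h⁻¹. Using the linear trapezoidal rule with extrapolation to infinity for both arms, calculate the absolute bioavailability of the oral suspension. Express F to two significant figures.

F = 0.68

Trapezoidal AUC_0→14.5 (IV):
  [0→0.5]: (66.55+58.73)/2 × 0.5 = 31.32
  [0.5→3.5]: (58.73+27.74)/2 × 3 = 129.705
  [3.5→4.5]: (27.74+21.60)/2 × 1 = 24.67
  [4.5→10.5]: (21.60+4.82)/2 × 6 = 79.26
  [10.5→14.5]: (4.82+1.77)/2 × 4 = 13.18
  Sum = 278.135 mcg/mL·h
IV tail: 1.77/0.25 = 7.080; AUC_iv,0→∞ = 278.135 + 7.080 = 285.215 mcg/mL·h
Trapezoidal AUC_0→3 (oral suspension):
  [0→0.5]: (0.00+41.67)/2 × 0.5 = 10.4175
  [0.5→1]: (41.67+53.36)/2 × 0.5 = 23.7575
  [1→3]: (53.36+40.28)/2 × 2 = 93.64
  Sum = 127.815 mcg/mL·h
oral suspension tail: 40.28/0.25 = 161.120; AUC_ev,0→∞ = 127.815 + 161.120 = 288.935 mcg/mL·h
F = (AUC_ev/D_ev)/(AUC_iv/D_iv) = (288.935/150)/(285.215/100) = 1.92623/2.85215 = 0.6754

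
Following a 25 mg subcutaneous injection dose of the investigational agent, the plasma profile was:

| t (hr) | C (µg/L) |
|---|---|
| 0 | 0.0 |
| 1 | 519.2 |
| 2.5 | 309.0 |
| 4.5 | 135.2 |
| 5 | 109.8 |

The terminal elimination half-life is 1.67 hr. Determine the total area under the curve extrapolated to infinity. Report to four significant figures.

Trapezoidal AUC_0→5:
  [0→1]: (0.0+519.2)/2 × 1 = 259.6
  [1→2.5]: (519.2+309.0)/2 × 1.5 = 621.15
  [2.5→4.5]: (309.0+135.2)/2 × 2 = 444.2
  [4.5→5]: (135.2+109.8)/2 × 0.5 = 61.25
  Sum = 1386.2 µg/L·hr
k_e = ln2 / t½ = 0.693147 / 1.67 = 0.4151 hr^-1
Extrapolated tail: C_last / k_e = 109.8 / 0.4151 = 264.515
AUC_0→∞ = 1386.2 + 264.515 = 1650.715 µg/L·hr

AUC = 1651 µg/L·hr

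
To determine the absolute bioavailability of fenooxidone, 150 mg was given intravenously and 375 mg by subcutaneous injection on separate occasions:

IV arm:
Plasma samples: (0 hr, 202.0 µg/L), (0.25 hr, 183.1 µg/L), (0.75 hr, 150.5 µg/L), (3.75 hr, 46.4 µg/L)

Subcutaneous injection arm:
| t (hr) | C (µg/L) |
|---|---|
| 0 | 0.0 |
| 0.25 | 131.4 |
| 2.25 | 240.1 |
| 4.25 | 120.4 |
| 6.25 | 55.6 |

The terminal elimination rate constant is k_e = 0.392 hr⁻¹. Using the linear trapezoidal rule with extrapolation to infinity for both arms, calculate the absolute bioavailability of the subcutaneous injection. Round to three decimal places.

Trapezoidal AUC_0→3.75 (IV):
  [0→0.25]: (202.0+183.1)/2 × 0.25 = 48.1375
  [0.25→0.75]: (183.1+150.5)/2 × 0.5 = 83.4
  [0.75→3.75]: (150.5+46.4)/2 × 3 = 295.35
  Sum = 426.8875 µg/L·hr
IV tail: 46.4/0.392 = 118.367; AUC_iv,0→∞ = 426.8875 + 118.367 = 545.2545 µg/L·hr
Trapezoidal AUC_0→6.25 (subcutaneous injection):
  [0→0.25]: (0.0+131.4)/2 × 0.25 = 16.425
  [0.25→2.25]: (131.4+240.1)/2 × 2 = 371.5
  [2.25→4.25]: (240.1+120.4)/2 × 2 = 360.5
  [4.25→6.25]: (120.4+55.6)/2 × 2 = 176.0
  Sum = 924.425 µg/L·hr
subcutaneous injection tail: 55.6/0.392 = 141.837; AUC_ev,0→∞ = 924.425 + 141.837 = 1066.262 µg/L·hr
F = (AUC_ev/D_ev)/(AUC_iv/D_iv) = (1066.262/375)/(545.2545/150) = 2.84337/3.63503 = 0.7822

F = 0.782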